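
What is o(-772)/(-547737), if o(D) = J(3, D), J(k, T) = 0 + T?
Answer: 772/547737 ≈ 0.0014094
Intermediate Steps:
J(k, T) = T
o(D) = D
o(-772)/(-547737) = -772/(-547737) = -772*(-1/547737) = 772/547737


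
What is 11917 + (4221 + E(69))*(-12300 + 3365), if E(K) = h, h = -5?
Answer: -37658043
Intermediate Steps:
E(K) = -5
11917 + (4221 + E(69))*(-12300 + 3365) = 11917 + (4221 - 5)*(-12300 + 3365) = 11917 + 4216*(-8935) = 11917 - 37669960 = -37658043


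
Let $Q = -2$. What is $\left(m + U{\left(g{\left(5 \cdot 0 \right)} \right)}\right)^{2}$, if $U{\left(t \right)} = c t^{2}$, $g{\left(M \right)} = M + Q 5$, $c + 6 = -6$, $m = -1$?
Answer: $1442401$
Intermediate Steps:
$c = -12$ ($c = -6 - 6 = -12$)
$g{\left(M \right)} = -10 + M$ ($g{\left(M \right)} = M - 10 = -10 + M$)
$U{\left(t \right)} = - 12 t^{2}$
$\left(m + U{\left(g{\left(5 \cdot 0 \right)} \right)}\right)^{2} = \left(-1 - 12 \left(-10 + 5 \cdot 0\right)^{2}\right)^{2} = \left(-1 - 12 \left(-10 + 0\right)^{2}\right)^{2} = \left(-1 - 12 \left(-10\right)^{2}\right)^{2} = \left(-1 - 1200\right)^{2} = \left(-1201\right)^{2} = 1442401$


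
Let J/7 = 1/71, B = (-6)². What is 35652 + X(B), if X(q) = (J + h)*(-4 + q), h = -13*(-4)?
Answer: 2649660/71 ≈ 37319.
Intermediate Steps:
h = 52
B = 36
J = 7/71 ≈ 0.098592
X(q) = -14796/71 + 3699*q/71 (X(q) = (7/71 + 52)*(-4 + q) = 3699*(-4 + q)/71 = -14796/71 + 3699*q/71)
35652 + X(B) = 35652 + (-14796/71 + (3699/71)*36) = 35652 + (-14796/71 + 133164/71) = 35652 + 118368/71 = 2649660/71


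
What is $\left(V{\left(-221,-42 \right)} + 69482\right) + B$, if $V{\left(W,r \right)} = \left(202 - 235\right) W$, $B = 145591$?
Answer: $222366$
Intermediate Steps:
$V{\left(W,r \right)} = - 33 W$
$\left(V{\left(-221,-42 \right)} + 69482\right) + B = \left(\left(-33\right) \left(-221\right) + 69482\right) + 145591 = \left(7293 + 69482\right) + 145591 = 76775 + 145591 = 222366$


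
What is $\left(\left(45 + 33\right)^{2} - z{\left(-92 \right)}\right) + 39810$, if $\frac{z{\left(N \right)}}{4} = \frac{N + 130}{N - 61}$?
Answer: $\frac{7021934}{153} \approx 45895.0$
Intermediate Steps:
$z{\left(N \right)} = \frac{4 \left(130 + N\right)}{-61 + N}$ ($z{\left(N \right)} = 4 \frac{N + 130}{N - 61} = 4 \frac{130 + N}{-61 + N} = \frac{4 \left(130 + N\right)}{-61 + N}$)
$\left(\left(45 + 33\right)^{2} - z{\left(-92 \right)}\right) + 39810 = \left(\left(45 + 33\right)^{2} - \frac{4 \left(130 - 92\right)}{-61 - 92}\right) + 39810 = \left(78^{2} - 4 \frac{1}{-153} \cdot 38\right) + 39810 = \left(6084 - 4 \left(- \frac{1}{153}\right) 38\right) + 39810 = \left(6084 - - \frac{152}{153}\right) + 39810 = \left(6084 + \frac{152}{153}\right) + 39810 = \frac{931004}{153} + 39810 = \frac{7021934}{153}$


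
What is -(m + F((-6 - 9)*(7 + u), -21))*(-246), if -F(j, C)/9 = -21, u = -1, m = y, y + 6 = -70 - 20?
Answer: 22878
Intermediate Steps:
y = -96 (y = -6 + (-70 - 20) = -6 - 90 = -96)
m = -96
F(j, C) = 189 (F(j, C) = -9*(-21) = 189)
-(m + F((-6 - 9)*(7 + u), -21))*(-246) = -(-96 + 189)*(-246) = -93*(-246) = -1*(-22878) = 22878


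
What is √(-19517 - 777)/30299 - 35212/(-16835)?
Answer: 35212/16835 + I*√20294/30299 ≈ 2.0916 + 0.0047017*I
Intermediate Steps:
√(-19517 - 777)/30299 - 35212/(-16835) = √(-20294)*(1/30299) - 35212*(-1/16835) = (I*√20294)*(1/30299) + 35212/16835 = I*√20294/30299 + 35212/16835 = 35212/16835 + I*√20294/30299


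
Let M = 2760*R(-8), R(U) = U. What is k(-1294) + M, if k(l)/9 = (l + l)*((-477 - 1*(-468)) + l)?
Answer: 30327396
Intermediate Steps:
M = -22080 (M = 2760*(-8) = -22080)
k(l) = 18*l*(-9 + l) (k(l) = 9*((l + l)*((-477 - 1*(-468)) + l)) = 9*((2*l)*((-477 + 468) + l)) = 9*((2*l)*(-9 + l)) = 9*(2*l*(-9 + l)) = 18*l*(-9 + l))
k(-1294) + M = 18*(-1294)*(-9 - 1294) - 22080 = 18*(-1294)*(-1303) - 22080 = 30349476 - 22080 = 30327396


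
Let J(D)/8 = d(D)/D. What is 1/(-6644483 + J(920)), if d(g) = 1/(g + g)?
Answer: -211600/1405972602799 ≈ -1.5050e-7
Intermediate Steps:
d(g) = 1/(2*g)
J(D) = 4/D² (J(D) = 8*((1/(2*D))/D) = 8*(1/(2*D²)) = 4/D²)
1/(-6644483 + J(920)) = 1/(-6644483 + 4/920²) = 1/(-6644483 + 4*(1/846400)) = 1/(-6644483 + 1/211600) = 1/(-1405972602799/211600) = -211600/1405972602799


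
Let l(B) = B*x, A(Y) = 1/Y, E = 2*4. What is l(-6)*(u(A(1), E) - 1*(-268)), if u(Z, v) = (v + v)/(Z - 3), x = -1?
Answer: 1560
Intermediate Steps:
E = 8
u(Z, v) = 2*v/(-3 + Z) (u(Z, v) = (2*v)/(-3 + Z) = 2*v/(-3 + Z))
l(B) = -B (l(B) = B*(-1) = -B)
l(-6)*(u(A(1), E) - 1*(-268)) = (-1*(-6))*(2*8/(-3 + 1/1) - 1*(-268)) = 6*(2*8/(-3 + 1) + 268) = 6*(2*8/(-2) + 268) = 6*(2*8*(-½) + 268) = 6*(-8 + 268) = 6*260 = 1560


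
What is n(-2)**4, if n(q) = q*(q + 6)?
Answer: 4096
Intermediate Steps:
n(q) = q*(6 + q)
n(-2)**4 = (-2*(6 - 2))**4 = (-2*4)**4 = (-8)**4 = 4096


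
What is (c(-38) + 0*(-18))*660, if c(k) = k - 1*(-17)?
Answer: -13860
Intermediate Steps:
c(k) = 17 + k (c(k) = k + 17 = 17 + k)
(c(-38) + 0*(-18))*660 = ((17 - 38) + 0*(-18))*660 = (-21 + 0)*660 = -21*660 = -13860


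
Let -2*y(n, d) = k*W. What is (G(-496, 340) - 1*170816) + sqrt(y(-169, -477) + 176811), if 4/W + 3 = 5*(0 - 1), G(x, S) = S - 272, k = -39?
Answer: -170748 + sqrt(707205)/2 ≈ -1.7033e+5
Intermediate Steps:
G(x, S) = -272 + S
W = -1/2 (W = 4/(-3 + 5*(0 - 1)) = 4/(-3 + 5*(-1)) = 4/(-3 - 5) = 4/(-8) = 4*(-1/8) = -1/2 ≈ -0.50000)
y(n, d) = -39/4 (y(n, d) = -(-39)*(-1)/(2*2) = -1/2*39/2 = -39/4)
(G(-496, 340) - 1*170816) + sqrt(y(-169, -477) + 176811) = ((-272 + 340) - 1*170816) + sqrt(-39/4 + 176811) = (68 - 170816) + sqrt(707205/4) = -170748 + sqrt(707205)/2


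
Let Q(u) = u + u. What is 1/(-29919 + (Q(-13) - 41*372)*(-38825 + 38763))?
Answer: 1/917317 ≈ 1.0901e-6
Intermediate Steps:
Q(u) = 2*u
1/(-29919 + (Q(-13) - 41*372)*(-38825 + 38763)) = 1/(-29919 + (2*(-13) - 41*372)*(-38825 + 38763)) = 1/(-29919 + (-26 - 15252)*(-62)) = 1/(-29919 - 15278*(-62)) = 1/(-29919 + 947236) = 1/917317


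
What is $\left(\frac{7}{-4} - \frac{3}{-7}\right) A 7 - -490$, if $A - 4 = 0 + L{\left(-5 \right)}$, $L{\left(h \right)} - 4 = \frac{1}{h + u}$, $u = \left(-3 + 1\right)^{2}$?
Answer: $\frac{1701}{4} \approx 425.25$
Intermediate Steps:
$u = 4$ ($u = \left(-2\right)^{2} = 4$)
$L{\left(h \right)} = 4 + \frac{1}{4 + h}$ ($L{\left(h \right)} = 4 + \frac{1}{h + 4} = 4 + \frac{1}{4 + h}$)
$A = 7$ ($A = 4 + \left(0 + \frac{17 + 4 \left(-5\right)}{4 - 5}\right) = 4 + \left(0 + \frac{17 - 20}{-1}\right) = 4 + \left(0 - -3\right) = 4 + \left(0 + 3\right) = 4 + 3 = 7$)
$\left(\frac{7}{-4} - \frac{3}{-7}\right) A 7 - -490 = \left(\frac{7}{-4} - \frac{3}{-7}\right) 7 \cdot 7 - -490 = \left(7 \left(- \frac{1}{4}\right) - - \frac{3}{7}\right) 7 \cdot 7 + 490 = \left(- \frac{7}{4} + \frac{3}{7}\right) 7 \cdot 7 + 490 = \left(- \frac{37}{28}\right) 7 \cdot 7 + 490 = \left(- \frac{37}{4}\right) 7 + 490 = - \frac{259}{4} + 490 = \frac{1701}{4}$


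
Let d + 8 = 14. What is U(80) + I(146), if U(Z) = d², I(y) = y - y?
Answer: 36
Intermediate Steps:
d = 6 (d = -8 + 14 = 6)
I(y) = 0
U(Z) = 36 (U(Z) = 6² = 36)
U(80) + I(146) = 36 + 0 = 36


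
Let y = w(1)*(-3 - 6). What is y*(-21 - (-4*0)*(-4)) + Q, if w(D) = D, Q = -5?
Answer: 184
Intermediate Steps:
y = -9 (y = 1*(-3 - 6) = 1*(-9) = -9)
y*(-21 - (-4*0)*(-4)) + Q = -9*(-21 - (-4*0)*(-4)) - 5 = -9*(-21 - 0*(-4)) - 5 = -9*(-21 - 1*0) - 5 = -9*(-21 + 0) - 5 = -9*(-21) - 5 = 189 - 5 = 184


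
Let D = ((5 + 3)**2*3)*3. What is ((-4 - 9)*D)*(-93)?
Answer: 696384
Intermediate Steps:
D = 576 (D = (8**2*3)*3 = (64*3)*3 = 192*3 = 576)
((-4 - 9)*D)*(-93) = ((-4 - 9)*576)*(-93) = -13*576*(-93) = -7488*(-93) = 696384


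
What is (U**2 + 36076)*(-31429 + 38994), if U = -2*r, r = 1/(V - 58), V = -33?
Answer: 2260008648400/8281 ≈ 2.7291e+8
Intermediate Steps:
r = -1/91 (r = 1/(-33 - 58) = 1/(-91) = -1/91 ≈ -0.010989)
U = 2/91 (U = -2*(-1/91) = 2/91 ≈ 0.021978)
(U**2 + 36076)*(-31429 + 38994) = ((2/91)**2 + 36076)*(-31429 + 38994) = (4/8281 + 36076)*7565 = (298745360/8281)*7565 = 2260008648400/8281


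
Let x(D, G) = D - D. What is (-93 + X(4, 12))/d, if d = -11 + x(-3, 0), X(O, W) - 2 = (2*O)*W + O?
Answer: -9/11 ≈ -0.81818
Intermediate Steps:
X(O, W) = 2 + O + 2*O*W (X(O, W) = 2 + ((2*O)*W + O) = 2 + (2*O*W + O) = 2 + (O + 2*O*W) = 2 + O + 2*O*W)
x(D, G) = 0
d = -11 (d = -11 + 0 = -11)
(-93 + X(4, 12))/d = (-93 + (2 + 4 + 2*4*12))/(-11) = -(-93 + (2 + 4 + 96))/11 = -(-93 + 102)/11 = -1/11*9 = -9/11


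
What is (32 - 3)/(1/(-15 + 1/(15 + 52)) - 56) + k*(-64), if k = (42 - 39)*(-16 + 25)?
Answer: -97299964/56291 ≈ -1728.5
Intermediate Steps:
k = 27 (k = 3*9 = 27)
(32 - 3)/(1/(-15 + 1/(15 + 52)) - 56) + k*(-64) = (32 - 3)/(1/(-15 + 1/(15 + 52)) - 56) + 27*(-64) = 29/(1/(-15 + 1/67) - 56) - 1728 = 29/(1/(-1004/67) - 56) - 1728 = 29/(-67/1004 - 56) - 1728 = 29/(-56291/1004) - 1728 = 29*(-1004/56291) - 1728 = -29116/56291 - 1728 = -97299964/56291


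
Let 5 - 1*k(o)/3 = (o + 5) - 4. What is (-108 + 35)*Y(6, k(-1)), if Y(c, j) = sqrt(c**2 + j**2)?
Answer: -219*sqrt(29) ≈ -1179.4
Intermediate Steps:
k(o) = 12 - 3*o (k(o) = 15 - 3*((o + 5) - 4) = 15 - 3*((5 + o) - 4) = 15 - 3*(1 + o) = 15 + (-3 - 3*o) = 12 - 3*o)
(-108 + 35)*Y(6, k(-1)) = (-108 + 35)*sqrt(6**2 + (12 - 3*(-1))**2) = -73*sqrt(36 + (12 + 3)**2) = -73*sqrt(36 + 15**2) = -73*sqrt(36 + 225) = -219*sqrt(29)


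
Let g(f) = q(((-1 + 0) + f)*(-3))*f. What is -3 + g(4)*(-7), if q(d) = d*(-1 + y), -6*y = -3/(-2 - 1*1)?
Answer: -297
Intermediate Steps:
y = -⅙ (y = -(-1)/(2*(-2 - 1*1)) = -(-1)/(2*(-2 - 1)) = -(-1)/(2*(-3)) = -(-1)*(-1)/(2*3) = -⅙*1 = -⅙ ≈ -0.16667)
q(d) = -7*d/6 (q(d) = d*(-1 - ⅙) = d*(-7/6) = -7*d/6)
g(f) = f*(-7/2 + 7*f/2) (g(f) = (-7*((-1 + 0) + f)*(-3)/6)*f = (-7*(-1 + f)*(-3)/6)*f = (-7*(3 - 3*f)/6)*f = (-7/2 + 7*f/2)*f = f*(-7/2 + 7*f/2))
-3 + g(4)*(-7) = -3 + ((7/2)*4*(-1 + 4))*(-7) = -3 + ((7/2)*4*3)*(-7) = -3 + 42*(-7) = -3 - 294 = -297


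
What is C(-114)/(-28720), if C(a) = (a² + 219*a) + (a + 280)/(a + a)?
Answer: 1364663/3274080 ≈ 0.41681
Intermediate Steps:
C(a) = a² + 219*a + (280 + a)/(2*a) (C(a) = (a² + 219*a) + (280 + a)/((2*a)) = (a² + 219*a) + (280 + a)*(1/(2*a)) = (a² + 219*a) + (280 + a)/(2*a) = a² + 219*a + (280 + a)/(2*a))
C(-114)/(-28720) = (½ + (-114)² + 140/(-114) + 219*(-114))/(-28720) = (½ + 12996 + 140*(-1/114) - 24966)*(-1/28720) = (½ + 12996 - 70/57 - 24966)*(-1/28720) = -1364663/114*(-1/28720) = 1364663/3274080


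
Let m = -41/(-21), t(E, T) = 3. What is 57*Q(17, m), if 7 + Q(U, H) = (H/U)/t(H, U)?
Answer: -141664/357 ≈ -396.82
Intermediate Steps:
m = 41/21 (m = -41*(-1/21) = 41/21 ≈ 1.9524)
Q(U, H) = -7 + H/(3*U) (Q(U, H) = -7 + (H/U)/3 = -7 + (H/U)*(⅓) = -7 + H/(3*U))
57*Q(17, m) = 57*(-7 + (⅓)*(41/21)/17) = 57*(-7 + (⅓)*(41/21)*(1/17)) = 57*(-7 + 41/1071) = 57*(-7456/1071) = -141664/357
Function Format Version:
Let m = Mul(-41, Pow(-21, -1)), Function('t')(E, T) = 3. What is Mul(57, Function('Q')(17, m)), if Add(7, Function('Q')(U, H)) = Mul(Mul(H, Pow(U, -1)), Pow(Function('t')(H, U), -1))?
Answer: Rational(-141664, 357) ≈ -396.82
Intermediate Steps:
m = Rational(41, 21) (m = Mul(-41, Rational(-1, 21)) = Rational(41, 21) ≈ 1.9524)
Function('Q')(U, H) = Add(-7, Mul(Rational(1, 3), H, Pow(U, -1))) (Function('Q')(U, H) = Add(-7, Mul(Mul(H, Pow(U, -1)), Pow(3, -1))) = Add(-7, Mul(Mul(H, Pow(U, -1)), Rational(1, 3))) = Add(-7, Mul(Rational(1, 3), H, Pow(U, -1))))
Mul(57, Function('Q')(17, m)) = Mul(57, Add(-7, Mul(Rational(1, 3), Rational(41, 21), Pow(17, -1)))) = Mul(57, Add(-7, Mul(Rational(1, 3), Rational(41, 21), Rational(1, 17)))) = Mul(57, Add(-7, Rational(41, 1071))) = Mul(57, Rational(-7456, 1071)) = Rational(-141664, 357)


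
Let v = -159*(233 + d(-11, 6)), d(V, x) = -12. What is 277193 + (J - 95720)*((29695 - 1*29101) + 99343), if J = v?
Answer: -13077378690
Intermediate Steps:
v = -35139 (v = -159*(233 - 12) = -159*221 = -35139)
J = -35139
277193 + (J - 95720)*((29695 - 1*29101) + 99343) = 277193 + (-35139 - 95720)*((29695 - 1*29101) + 99343) = 277193 - 130859*((29695 - 29101) + 99343) = 277193 - 130859*(594 + 99343) = 277193 - 130859*99937 = 277193 - 13077655883 = -13077378690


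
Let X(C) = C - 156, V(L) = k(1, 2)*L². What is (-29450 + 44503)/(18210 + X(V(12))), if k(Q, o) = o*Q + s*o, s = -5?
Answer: 15053/16902 ≈ 0.89060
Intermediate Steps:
k(Q, o) = -5*o + Q*o (k(Q, o) = o*Q - 5*o = Q*o - 5*o = -5*o + Q*o)
V(L) = -8*L² (V(L) = (2*(-5 + 1))*L² = (2*(-4))*L² = -8*L²)
X(C) = -156 + C
(-29450 + 44503)/(18210 + X(V(12))) = (-29450 + 44503)/(18210 + (-156 - 8*12²)) = 15053/(18210 + (-156 - 8*144)) = 15053/(18210 + (-156 - 1152)) = 15053/(18210 - 1308) = 15053/16902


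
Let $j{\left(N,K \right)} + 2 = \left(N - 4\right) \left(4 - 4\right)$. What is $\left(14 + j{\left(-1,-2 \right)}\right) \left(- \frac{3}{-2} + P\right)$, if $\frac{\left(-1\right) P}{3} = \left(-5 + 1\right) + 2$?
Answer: $90$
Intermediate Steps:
$P = 6$ ($P = - 3 \left(\left(-5 + 1\right) + 2\right) = - 3 \left(-4 + 2\right) = \left(-3\right) \left(-2\right) = 6$)
$j{\left(N,K \right)} = -2$ ($j{\left(N,K \right)} = -2 + \left(N - 4\right) \left(4 - 4\right) = -2 + \left(-4 + N\right) 0 = -2 + 0 = -2$)
$\left(14 + j{\left(-1,-2 \right)}\right) \left(- \frac{3}{-2} + P\right) = \left(14 - 2\right) \left(- \frac{3}{-2} + 6\right) = 12 \left(\left(-3\right) \left(- \frac{1}{2}\right) + 6\right) = 12 \left(\frac{3}{2} + 6\right) = 12 \cdot \frac{15}{2} = 90$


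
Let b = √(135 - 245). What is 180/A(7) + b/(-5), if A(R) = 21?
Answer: 60/7 - I*√110/5 ≈ 8.5714 - 2.0976*I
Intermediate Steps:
b = I*√110 (b = √(-110) = I*√110 ≈ 10.488*I)
180/A(7) + b/(-5) = 180/21 + (I*√110)/(-5) = 180*(1/21) + (I*√110)*(-⅕) = 60/7 - I*√110/5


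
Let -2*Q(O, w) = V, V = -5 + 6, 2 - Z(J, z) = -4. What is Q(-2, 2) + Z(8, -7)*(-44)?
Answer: -529/2 ≈ -264.50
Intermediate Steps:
Z(J, z) = 6 (Z(J, z) = 2 - 1*(-4) = 2 + 4 = 6)
V = 1
Q(O, w) = -1/2 (Q(O, w) = -1/2*1 = -1/2)
Q(-2, 2) + Z(8, -7)*(-44) = -1/2 + 6*(-44) = -1/2 - 264 = -529/2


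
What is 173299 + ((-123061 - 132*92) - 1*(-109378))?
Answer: 147472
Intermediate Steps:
173299 + ((-123061 - 132*92) - 1*(-109378)) = 173299 + ((-123061 - 1*12144) + 109378) = 173299 + ((-123061 - 12144) + 109378) = 173299 + (-135205 + 109378) = 173299 - 25827 = 147472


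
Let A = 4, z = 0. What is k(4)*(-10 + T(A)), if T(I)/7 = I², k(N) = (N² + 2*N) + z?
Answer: 2448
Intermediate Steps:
k(N) = N² + 2*N (k(N) = (N² + 2*N) + 0 = N² + 2*N)
T(I) = 7*I²
k(4)*(-10 + T(A)) = (4*(2 + 4))*(-10 + 7*4²) = (4*6)*(-10 + 7*16) = 24*(-10 + 112) = 24*102 = 2448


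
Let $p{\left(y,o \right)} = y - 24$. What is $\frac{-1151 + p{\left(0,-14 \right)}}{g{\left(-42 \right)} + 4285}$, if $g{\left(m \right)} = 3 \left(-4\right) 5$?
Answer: $- \frac{47}{169} \approx -0.27811$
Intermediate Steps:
$g{\left(m \right)} = -60$ ($g{\left(m \right)} = \left(-12\right) 5 = -60$)
$p{\left(y,o \right)} = -24 + y$ ($p{\left(y,o \right)} = y - 24 = -24 + y$)
$\frac{-1151 + p{\left(0,-14 \right)}}{g{\left(-42 \right)} + 4285} = \frac{-1151 + \left(-24 + 0\right)}{-60 + 4285} = \frac{-1151 - 24}{4225} = \left(-1175\right) \frac{1}{4225} = - \frac{47}{169}$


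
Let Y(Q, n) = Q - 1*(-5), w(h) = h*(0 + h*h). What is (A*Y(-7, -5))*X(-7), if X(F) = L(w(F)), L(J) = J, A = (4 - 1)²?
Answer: 6174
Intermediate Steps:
A = 9 (A = 3² = 9)
w(h) = h³ (w(h) = h*(0 + h²) = h*h² = h³)
X(F) = F³
Y(Q, n) = 5 + Q (Y(Q, n) = Q + 5 = 5 + Q)
(A*Y(-7, -5))*X(-7) = (9*(5 - 7))*(-7)³ = (9*(-2))*(-343) = -18*(-343) = 6174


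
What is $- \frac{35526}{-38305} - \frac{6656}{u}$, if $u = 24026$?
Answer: $\frac{299294798}{460157965} \approx 0.65042$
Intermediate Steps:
$- \frac{35526}{-38305} - \frac{6656}{u} = - \frac{35526}{-38305} - \frac{6656}{24026} = \left(-35526\right) \left(- \frac{1}{38305}\right) - \frac{3328}{12013} = \frac{35526}{38305} - \frac{3328}{12013} = \frac{299294798}{460157965}$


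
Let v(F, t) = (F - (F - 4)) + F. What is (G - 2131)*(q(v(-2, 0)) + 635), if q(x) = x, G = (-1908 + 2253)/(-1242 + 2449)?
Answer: -1638218764/1207 ≈ -1.3573e+6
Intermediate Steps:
G = 345/1207 ≈ 0.28583
v(F, t) = 4 + F (v(F, t) = (F - (-4 + F)) + F = (F + (4 - F)) + F = 4 + F)
(G - 2131)*(q(v(-2, 0)) + 635) = (345/1207 - 2131)*((4 - 2) + 635) = -2571772*(2 + 635)/1207 = -2571772/1207*637 = -1638218764/1207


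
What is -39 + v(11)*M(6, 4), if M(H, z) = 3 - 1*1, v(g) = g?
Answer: -17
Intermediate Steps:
M(H, z) = 2 (M(H, z) = 3 - 1 = 2)
-39 + v(11)*M(6, 4) = -39 + 11*2 = -39 + 22 = -17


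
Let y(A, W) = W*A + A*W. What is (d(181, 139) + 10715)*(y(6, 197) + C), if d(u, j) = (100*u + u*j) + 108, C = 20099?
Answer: 1214843966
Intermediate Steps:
d(u, j) = 108 + 100*u + j*u (d(u, j) = (100*u + j*u) + 108 = 108 + 100*u + j*u)
y(A, W) = 2*A*W (y(A, W) = A*W + A*W = 2*A*W)
(d(181, 139) + 10715)*(y(6, 197) + C) = ((108 + 100*181 + 139*181) + 10715)*(2*6*197 + 20099) = ((108 + 18100 + 25159) + 10715)*(2364 + 20099) = (43367 + 10715)*22463 = 54082*22463 = 1214843966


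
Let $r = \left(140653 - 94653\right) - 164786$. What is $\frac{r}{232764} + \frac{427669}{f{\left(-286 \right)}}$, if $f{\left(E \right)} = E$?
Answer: $- \frac{1131589999}{756483} \approx -1495.9$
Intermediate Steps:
$r = -118786$ ($r = 46000 - 164786 = -118786$)
$\frac{r}{232764} + \frac{427669}{f{\left(-286 \right)}} = - \frac{118786}{232764} + \frac{427669}{-286} = \left(-118786\right) \frac{1}{232764} + 427669 \left(- \frac{1}{286}\right) = - \frac{59393}{116382} - \frac{38879}{26} = - \frac{1131589999}{756483}$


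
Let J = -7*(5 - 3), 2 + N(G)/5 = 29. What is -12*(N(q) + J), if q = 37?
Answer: -1452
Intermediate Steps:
N(G) = 135 (N(G) = -10 + 5*29 = -10 + 145 = 135)
J = -14 (J = -7*2 = -14)
-12*(N(q) + J) = -12*(135 - 14) = -12*121 = -1452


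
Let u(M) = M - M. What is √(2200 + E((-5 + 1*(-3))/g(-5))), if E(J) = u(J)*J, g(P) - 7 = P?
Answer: 10*√22 ≈ 46.904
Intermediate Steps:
g(P) = 7 + P
u(M) = 0
E(J) = 0 (E(J) = 0*J = 0)
√(2200 + E((-5 + 1*(-3))/g(-5))) = √(2200 + 0) = √2200 = 10*√22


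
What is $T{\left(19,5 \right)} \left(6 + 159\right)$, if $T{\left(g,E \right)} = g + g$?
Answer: $6270$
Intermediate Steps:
$T{\left(g,E \right)} = 2 g$
$T{\left(19,5 \right)} \left(6 + 159\right) = 2 \cdot 19 \left(6 + 159\right) = 38 \cdot 165 = 6270$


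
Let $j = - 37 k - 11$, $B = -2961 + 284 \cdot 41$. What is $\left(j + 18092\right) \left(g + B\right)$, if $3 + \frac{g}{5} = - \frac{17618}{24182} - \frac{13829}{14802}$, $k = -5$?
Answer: $\frac{14154620091815903}{89485491} \approx 1.5818 \cdot 10^{8}$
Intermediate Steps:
$g = - \frac{4172551015}{178970982}$ ($g = -15 + 5 \left(- \frac{17618}{24182} - \frac{13829}{14802}\right) = -15 + 5 \left(\left(-17618\right) \frac{1}{24182} - \frac{13829}{14802}\right) = -15 + 5 \left(- \frac{8809}{12091} - \frac{13829}{14802}\right) = -15 + 5 \left(- \frac{297597257}{178970982}\right) = -15 - \frac{1487986285}{178970982} = - \frac{4172551015}{178970982} \approx -23.314$)
$B = 8683$ ($B = -2961 + 11644 = 8683$)
$j = 174$ ($j = \left(-37\right) \left(-5\right) - 11 = 185 - 11 = 174$)
$\left(j + 18092\right) \left(g + B\right) = \left(174 + 18092\right) \left(- \frac{4172551015}{178970982} + 8683\right) = 18266 \cdot \frac{1549832485691}{178970982} = \frac{14154620091815903}{89485491}$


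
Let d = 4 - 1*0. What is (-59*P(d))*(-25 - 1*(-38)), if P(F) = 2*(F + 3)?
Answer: -10738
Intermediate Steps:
d = 4 (d = 4 + 0 = 4)
P(F) = 6 + 2*F (P(F) = 2*(3 + F) = 6 + 2*F)
(-59*P(d))*(-25 - 1*(-38)) = (-59*(6 + 2*4))*(-25 - 1*(-38)) = (-59*(6 + 8))*(-25 + 38) = -59*14*13 = -826*13 = -10738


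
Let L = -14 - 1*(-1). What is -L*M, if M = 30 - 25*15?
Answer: -4485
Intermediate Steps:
M = -345 (M = 30 - 375 = -345)
L = -13 (L = -14 + 1 = -13)
-L*M = -(-13)*(-345) = -1*4485 = -4485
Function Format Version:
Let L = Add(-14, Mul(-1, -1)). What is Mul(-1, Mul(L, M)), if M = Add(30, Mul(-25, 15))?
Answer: -4485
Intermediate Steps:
M = -345 (M = Add(30, -375) = -345)
L = -13 (L = Add(-14, 1) = -13)
Mul(-1, Mul(L, M)) = Mul(-1, Mul(-13, -345)) = Mul(-1, 4485) = -4485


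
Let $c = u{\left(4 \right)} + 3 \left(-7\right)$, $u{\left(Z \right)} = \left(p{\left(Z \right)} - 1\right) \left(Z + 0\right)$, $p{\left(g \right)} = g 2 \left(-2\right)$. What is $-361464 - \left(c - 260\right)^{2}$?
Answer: $-483265$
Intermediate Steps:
$p{\left(g \right)} = - 4 g$ ($p{\left(g \right)} = 2 g \left(-2\right) = - 4 g$)
$u{\left(Z \right)} = Z \left(-1 - 4 Z\right)$ ($u{\left(Z \right)} = \left(- 4 Z - 1\right) \left(Z + 0\right) = \left(-1 - 4 Z\right) Z = Z \left(-1 - 4 Z\right)$)
$c = -89$ ($c = \left(-1\right) 4 \left(1 + 4 \cdot 4\right) + 3 \left(-7\right) = \left(-1\right) 4 \left(1 + 16\right) - 21 = \left(-1\right) 4 \cdot 17 - 21 = -68 - 21 = -89$)
$-361464 - \left(c - 260\right)^{2} = -361464 - \left(-89 - 260\right)^{2} = -361464 - \left(-349\right)^{2} = -361464 - 121801 = -483265$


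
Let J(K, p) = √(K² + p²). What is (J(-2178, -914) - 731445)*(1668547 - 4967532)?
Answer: 2413026083325 - 6597970*√1394770 ≈ 2.4052e+12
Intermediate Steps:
(J(-2178, -914) - 731445)*(1668547 - 4967532) = (√((-2178)² + (-914)²) - 731445)*(1668547 - 4967532) = (√(4743684 + 835396) - 731445)*(-3298985) = (√5579080 - 731445)*(-3298985) = (2*√1394770 - 731445)*(-3298985) = (-731445 + 2*√1394770)*(-3298985) = 2413026083325 - 6597970*√1394770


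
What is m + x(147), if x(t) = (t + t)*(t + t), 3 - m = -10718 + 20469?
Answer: 76688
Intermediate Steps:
m = -9748 (m = 3 - (-10718 + 20469) = 3 - 1*9751 = 3 - 9751 = -9748)
x(t) = 4*t² (x(t) = (2*t)*(2*t) = 4*t²)
m + x(147) = -9748 + 4*147² = -9748 + 4*21609 = -9748 + 86436 = 76688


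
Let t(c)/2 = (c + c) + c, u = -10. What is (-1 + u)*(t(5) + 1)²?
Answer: -10571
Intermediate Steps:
t(c) = 6*c (t(c) = 2*((c + c) + c) = 2*(2*c + c) = 2*(3*c) = 6*c)
(-1 + u)*(t(5) + 1)² = (-1 - 10)*(6*5 + 1)² = -11*(30 + 1)² = -11*31² = -11*961 = -10571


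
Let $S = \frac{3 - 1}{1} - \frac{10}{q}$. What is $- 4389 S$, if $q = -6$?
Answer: $-16093$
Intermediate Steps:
$S = \frac{11}{3}$ ($S = \frac{3 - 1}{1} - \frac{10}{-6} = \left(3 - 1\right) 1 - - \frac{5}{3} = 2 \cdot 1 + \frac{5}{3} = 2 + \frac{5}{3} = \frac{11}{3} \approx 3.6667$)
$- 4389 S = \left(-4389\right) \frac{11}{3} = -16093$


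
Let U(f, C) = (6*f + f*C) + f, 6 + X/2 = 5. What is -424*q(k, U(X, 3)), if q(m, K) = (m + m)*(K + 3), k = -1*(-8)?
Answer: 115328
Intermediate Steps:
X = -2 (X = -12 + 2*5 = -12 + 10 = -2)
U(f, C) = 7*f + C*f (U(f, C) = (6*f + C*f) + f = 7*f + C*f)
k = 8
q(m, K) = 2*m*(3 + K) (q(m, K) = (2*m)*(3 + K) = 2*m*(3 + K))
-424*q(k, U(X, 3)) = -848*8*(3 - 2*(7 + 3)) = -848*8*(3 - 2*10) = -848*8*(3 - 20) = -848*8*(-17) = -424*(-272) = 115328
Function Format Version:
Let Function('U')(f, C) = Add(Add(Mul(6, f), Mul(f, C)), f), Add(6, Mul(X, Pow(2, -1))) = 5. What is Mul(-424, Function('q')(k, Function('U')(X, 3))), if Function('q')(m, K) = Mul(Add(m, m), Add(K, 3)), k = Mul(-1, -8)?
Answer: 115328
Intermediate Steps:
X = -2 (X = Add(-12, Mul(2, 5)) = Add(-12, 10) = -2)
Function('U')(f, C) = Add(Mul(7, f), Mul(C, f)) (Function('U')(f, C) = Add(Add(Mul(6, f), Mul(C, f)), f) = Add(Mul(7, f), Mul(C, f)))
k = 8
Function('q')(m, K) = Mul(2, m, Add(3, K)) (Function('q')(m, K) = Mul(Mul(2, m), Add(3, K)) = Mul(2, m, Add(3, K)))
Mul(-424, Function('q')(k, Function('U')(X, 3))) = Mul(-424, Mul(2, 8, Add(3, Mul(-2, Add(7, 3))))) = Mul(-424, Mul(2, 8, Add(3, Mul(-2, 10)))) = Mul(-424, Mul(2, 8, Add(3, -20))) = Mul(-424, Mul(2, 8, -17)) = Mul(-424, -272) = 115328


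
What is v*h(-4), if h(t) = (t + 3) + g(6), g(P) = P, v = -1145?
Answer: -5725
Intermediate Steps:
h(t) = 9 + t (h(t) = (t + 3) + 6 = (3 + t) + 6 = 9 + t)
v*h(-4) = -1145*(9 - 4) = -1145*5 = -5725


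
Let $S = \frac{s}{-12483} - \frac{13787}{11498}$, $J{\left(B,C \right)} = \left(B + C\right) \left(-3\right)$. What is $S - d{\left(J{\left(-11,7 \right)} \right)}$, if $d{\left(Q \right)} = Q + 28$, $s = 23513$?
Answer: $- \frac{6183636955}{143529534} \approx -43.083$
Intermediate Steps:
$J{\left(B,C \right)} = - 3 B - 3 C$
$d{\left(Q \right)} = 28 + Q$
$S = - \frac{442455595}{143529534}$ ($S = \frac{23513}{-12483} - \frac{13787}{11498} = 23513 \left(- \frac{1}{12483}\right) - \frac{13787}{11498} = - \frac{23513}{12483} - \frac{13787}{11498} = - \frac{442455595}{143529534} \approx -3.0827$)
$S - d{\left(J{\left(-11,7 \right)} \right)} = - \frac{442455595}{143529534} - \left(28 - -12\right) = - \frac{442455595}{143529534} - \left(28 + \left(33 - 21\right)\right) = - \frac{442455595}{143529534} - \left(28 + 12\right) = - \frac{442455595}{143529534} - 40 = - \frac{6183636955}{143529534}$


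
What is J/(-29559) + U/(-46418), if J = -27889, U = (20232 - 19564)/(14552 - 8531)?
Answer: 7778917615/8244741951 ≈ 0.94350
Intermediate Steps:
U = 668/6021 ≈ 0.11094
J/(-29559) + U/(-46418) = -27889/(-29559) + (668/6021)/(-46418) = -27889*(-1/29559) + (668/6021)*(-1/46418) = 167/177 - 334/139741389 = 7778917615/8244741951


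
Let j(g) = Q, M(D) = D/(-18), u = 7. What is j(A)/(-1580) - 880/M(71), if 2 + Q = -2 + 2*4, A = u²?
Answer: 6256729/28045 ≈ 223.10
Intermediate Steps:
M(D) = -D/18 (M(D) = D*(-1/18) = -D/18)
A = 49 (A = 7² = 49)
Q = 4 (Q = -2 + (-2 + 2*4) = -2 + (-2 + 8) = -2 + 6 = 4)
j(g) = 4
j(A)/(-1580) - 880/M(71) = 4/(-1580) - 880/((-1/18*71)) = 4*(-1/1580) - 880/(-71/18) = -1/395 - 880*(-18/71) = -1/395 + 15840/71 = 6256729/28045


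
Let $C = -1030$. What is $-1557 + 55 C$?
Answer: $-58207$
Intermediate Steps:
$-1557 + 55 C = -1557 + 55 \left(-1030\right) = -1557 - 56650 = -58207$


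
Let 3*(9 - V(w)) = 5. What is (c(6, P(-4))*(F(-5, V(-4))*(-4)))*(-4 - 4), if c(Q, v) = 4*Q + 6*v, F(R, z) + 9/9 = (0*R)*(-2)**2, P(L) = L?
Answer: 0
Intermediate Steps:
V(w) = 22/3 (V(w) = 9 - 1/3*5 = 9 - 5/3 = 22/3)
F(R, z) = -1 (F(R, z) = -1 + (0*R)*(-2)**2 = -1 + 0*4 = -1 + 0 = -1)
(c(6, P(-4))*(F(-5, V(-4))*(-4)))*(-4 - 4) = ((4*6 + 6*(-4))*(-1*(-4)))*(-4 - 4) = ((24 - 24)*4)*(-8) = (0*4)*(-8) = 0*(-8) = 0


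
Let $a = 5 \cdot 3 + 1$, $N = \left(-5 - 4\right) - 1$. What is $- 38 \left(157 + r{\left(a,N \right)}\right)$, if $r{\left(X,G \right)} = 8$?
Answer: $-6270$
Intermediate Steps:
$N = -10$ ($N = -9 - 1 = -10$)
$a = 16$ ($a = 15 + 1 = 16$)
$- 38 \left(157 + r{\left(a,N \right)}\right) = - 38 \left(157 + 8\right) = \left(-38\right) 165 = -6270$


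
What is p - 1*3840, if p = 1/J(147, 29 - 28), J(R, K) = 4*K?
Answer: -15359/4 ≈ -3839.8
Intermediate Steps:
p = 1/4 (p = 1/(4*(29 - 28)) = 1/(4*1) = 1/4 ≈ 0.25000)
p - 1*3840 = 1/4 - 1*3840 = 1/4 - 3840 = -15359/4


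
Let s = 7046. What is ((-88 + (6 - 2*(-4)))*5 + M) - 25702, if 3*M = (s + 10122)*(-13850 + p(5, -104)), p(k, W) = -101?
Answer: -239588984/3 ≈ -7.9863e+7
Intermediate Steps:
M = -239510768/3 (M = ((7046 + 10122)*(-13850 - 101))/3 = (17168*(-13951))/3 = (⅓)*(-239510768) = -239510768/3 ≈ -7.9837e+7)
((-88 + (6 - 2*(-4)))*5 + M) - 25702 = ((-88 + (6 - 2*(-4)))*5 - 239510768/3) - 25702 = ((-88 + (6 + 8))*5 - 239510768/3) - 25702 = ((-88 + 14)*5 - 239510768/3) - 25702 = (-74*5 - 239510768/3) - 25702 = (-370 - 239510768/3) - 25702 = -239511878/3 - 25702 = -239588984/3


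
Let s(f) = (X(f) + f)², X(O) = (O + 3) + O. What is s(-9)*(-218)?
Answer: -125568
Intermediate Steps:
X(O) = 3 + 2*O (X(O) = (3 + O) + O = 3 + 2*O)
s(f) = (3 + 3*f)² (s(f) = ((3 + 2*f) + f)² = (3 + 3*f)²)
s(-9)*(-218) = (9*(1 - 9)²)*(-218) = (9*(-8)²)*(-218) = (9*64)*(-218) = 576*(-218) = -125568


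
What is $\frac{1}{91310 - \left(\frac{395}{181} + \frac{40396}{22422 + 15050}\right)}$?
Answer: $\frac{1695608}{154820438201} \approx 1.0952 \cdot 10^{-5}$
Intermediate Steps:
$\frac{1}{91310 - \left(\frac{395}{181} + \frac{40396}{22422 + 15050}\right)} = \frac{1}{91310 - \left(\frac{395}{181} + \frac{40396}{37472}\right)} = \frac{1}{91310 - \frac{5528279}{1695608}} = \frac{1}{\frac{154820438201}{1695608}} = \frac{1695608}{154820438201}$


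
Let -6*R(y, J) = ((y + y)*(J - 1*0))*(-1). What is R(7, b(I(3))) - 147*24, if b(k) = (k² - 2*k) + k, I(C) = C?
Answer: -3514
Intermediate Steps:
b(k) = k² - k
R(y, J) = J*y/3 (R(y, J) = -(y + y)*(J - 1*0)*(-1)/6 = -(2*y)*(J + 0)*(-1)/6 = -(2*y)*J*(-1)/6 = -2*J*y*(-1)/6 = -(-1)*J*y/3 = J*y/3)
R(7, b(I(3))) - 147*24 = (⅓)*(3*(-1 + 3))*7 - 147*24 = (⅓)*(3*2)*7 - 3528 = (⅓)*6*7 - 3528 = 14 - 3528 = -3514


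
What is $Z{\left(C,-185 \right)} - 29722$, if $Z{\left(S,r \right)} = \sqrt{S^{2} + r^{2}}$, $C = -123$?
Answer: $-29722 + \sqrt{49354} \approx -29500.0$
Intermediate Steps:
$Z{\left(C,-185 \right)} - 29722 = \sqrt{\left(-123\right)^{2} + \left(-185\right)^{2}} - 29722 = \sqrt{15129 + 34225} - 29722 = \sqrt{49354} - 29722 = -29722 + \sqrt{49354}$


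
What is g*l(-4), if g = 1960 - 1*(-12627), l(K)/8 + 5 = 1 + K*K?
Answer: 1400352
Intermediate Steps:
l(K) = -32 + 8*K**2 (l(K) = -40 + 8*(1 + K*K) = -40 + 8*(1 + K**2) = -40 + (8 + 8*K**2) = -32 + 8*K**2)
g = 14587 (g = 1960 + 12627 = 14587)
g*l(-4) = 14587*(-32 + 8*(-4)**2) = 14587*(-32 + 8*16) = 14587*(-32 + 128) = 14587*96 = 1400352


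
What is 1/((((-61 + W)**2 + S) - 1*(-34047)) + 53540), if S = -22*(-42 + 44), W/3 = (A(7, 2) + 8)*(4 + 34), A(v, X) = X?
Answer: 1/1251784 ≈ 7.9886e-7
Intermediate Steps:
W = 1140 (W = 3*((2 + 8)*(4 + 34)) = 3*(10*38) = 3*380 = 1140)
S = -44 (S = -22*2 = -44)
1/((((-61 + W)**2 + S) - 1*(-34047)) + 53540) = 1/((((-61 + 1140)**2 - 44) - 1*(-34047)) + 53540) = 1/(((1079**2 - 44) + 34047) + 53540) = 1/(((1164241 - 44) + 34047) + 53540) = 1/((1164197 + 34047) + 53540) = 1/(1198244 + 53540) = 1/1251784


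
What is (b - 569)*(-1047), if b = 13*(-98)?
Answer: 1929621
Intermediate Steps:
b = -1274
(b - 569)*(-1047) = (-1274 - 569)*(-1047) = -1843*(-1047) = 1929621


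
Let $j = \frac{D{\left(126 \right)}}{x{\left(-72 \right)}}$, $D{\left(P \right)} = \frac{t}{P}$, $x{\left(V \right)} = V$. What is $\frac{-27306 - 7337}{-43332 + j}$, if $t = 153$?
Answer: $\frac{34920144}{43678673} \approx 0.79948$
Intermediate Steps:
$D{\left(P \right)} = \frac{153}{P}$
$j = - \frac{17}{1008}$ ($j = \frac{153 \cdot \frac{1}{126}}{-72} = 153 \cdot \frac{1}{126} \left(- \frac{1}{72}\right) = \frac{17}{14} \left(- \frac{1}{72}\right) = - \frac{17}{1008} \approx -0.016865$)
$\frac{-27306 - 7337}{-43332 + j} = \frac{-27306 - 7337}{-43332 - \frac{17}{1008}} = - \frac{34643}{- \frac{43678673}{1008}} = \left(-34643\right) \left(- \frac{1008}{43678673}\right) = \frac{34920144}{43678673}$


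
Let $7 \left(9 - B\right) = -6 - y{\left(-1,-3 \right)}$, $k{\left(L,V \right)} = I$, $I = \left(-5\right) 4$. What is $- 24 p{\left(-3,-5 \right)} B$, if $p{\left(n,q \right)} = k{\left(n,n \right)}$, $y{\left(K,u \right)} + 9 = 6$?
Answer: $\frac{31680}{7} \approx 4525.7$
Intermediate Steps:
$y{\left(K,u \right)} = -3$ ($y{\left(K,u \right)} = -9 + 6 = -3$)
$I = -20$
$k{\left(L,V \right)} = -20$
$p{\left(n,q \right)} = -20$
$B = \frac{66}{7}$ ($B = 9 - \frac{-6 - -3}{7} = 9 - \frac{-6 + 3}{7} = 9 - - \frac{3}{7} = 9 + \frac{3}{7} = \frac{66}{7} \approx 9.4286$)
$- 24 p{\left(-3,-5 \right)} B = \left(-24\right) \left(-20\right) \frac{66}{7} = 480 \cdot \frac{66}{7} = \frac{31680}{7}$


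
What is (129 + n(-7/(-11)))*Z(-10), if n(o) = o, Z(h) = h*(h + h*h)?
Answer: -1283400/11 ≈ -1.1667e+5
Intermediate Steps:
Z(h) = h*(h + h²)
(129 + n(-7/(-11)))*Z(-10) = (129 - 7/(-11))*((-10)²*(1 - 10)) = (129 - 7*(-1/11))*(100*(-9)) = (129 + 7/11)*(-900) = (1426/11)*(-900) = -1283400/11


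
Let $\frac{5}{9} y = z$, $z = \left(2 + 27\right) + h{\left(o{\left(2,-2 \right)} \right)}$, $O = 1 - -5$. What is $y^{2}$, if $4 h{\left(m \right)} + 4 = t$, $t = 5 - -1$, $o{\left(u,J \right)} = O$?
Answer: $\frac{281961}{100} \approx 2819.6$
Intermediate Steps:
$O = 6$ ($O = 1 + 5 = 6$)
$o{\left(u,J \right)} = 6$
$t = 6$ ($t = 5 + 1 = 6$)
$h{\left(m \right)} = \frac{1}{2}$ ($h{\left(m \right)} = -1 + \frac{1}{4} \cdot 6 = -1 + \frac{3}{2} = \frac{1}{2}$)
$z = \frac{59}{2}$ ($z = \left(2 + 27\right) + \frac{1}{2} = 29 + \frac{1}{2} = \frac{59}{2} \approx 29.5$)
$y = \frac{531}{10}$ ($y = \frac{9}{5} \cdot \frac{59}{2} = \frac{531}{10} \approx 53.1$)
$y^{2} = \left(\frac{531}{10}\right)^{2} = \frac{281961}{100}$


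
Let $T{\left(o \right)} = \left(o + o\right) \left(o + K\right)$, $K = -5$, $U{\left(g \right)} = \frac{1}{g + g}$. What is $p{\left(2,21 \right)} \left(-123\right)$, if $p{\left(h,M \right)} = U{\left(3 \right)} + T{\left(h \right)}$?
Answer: $\frac{2911}{2} \approx 1455.5$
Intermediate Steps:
$U{\left(g \right)} = \frac{1}{2 g}$
$T{\left(o \right)} = 2 o \left(-5 + o\right)$ ($T{\left(o \right)} = \left(o + o\right) \left(o - 5\right) = 2 o \left(-5 + o\right)$)
$p{\left(h,M \right)} = \frac{1}{6} + 2 h \left(-5 + h\right)$ ($p{\left(h,M \right)} = \frac{1}{2 \cdot 3} + 2 h \left(-5 + h\right) = \frac{1}{2} \cdot \frac{1}{3} + 2 h \left(-5 + h\right) = \frac{1}{6} + 2 h \left(-5 + h\right)$)
$p{\left(2,21 \right)} \left(-123\right) = \left(\frac{1}{6} + 2 \cdot 2 \left(-5 + 2\right)\right) \left(-123\right) = \left(\frac{1}{6} + 2 \cdot 2 \left(-3\right)\right) \left(-123\right) = \left(\frac{1}{6} - 12\right) \left(-123\right) = \left(- \frac{71}{6}\right) \left(-123\right) = \frac{2911}{2}$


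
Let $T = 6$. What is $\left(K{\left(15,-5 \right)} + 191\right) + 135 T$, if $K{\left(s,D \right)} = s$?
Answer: $1016$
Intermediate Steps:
$\left(K{\left(15,-5 \right)} + 191\right) + 135 T = \left(15 + 191\right) + 135 \cdot 6 = 206 + 810 = 1016$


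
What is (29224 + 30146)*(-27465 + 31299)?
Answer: 227624580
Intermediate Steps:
(29224 + 30146)*(-27465 + 31299) = 59370*3834 = 227624580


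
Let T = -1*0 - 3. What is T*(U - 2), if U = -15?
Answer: 51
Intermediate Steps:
T = -3 (T = 0 - 3 = -3)
T*(U - 2) = -3*(-15 - 2) = -3*(-17) = 51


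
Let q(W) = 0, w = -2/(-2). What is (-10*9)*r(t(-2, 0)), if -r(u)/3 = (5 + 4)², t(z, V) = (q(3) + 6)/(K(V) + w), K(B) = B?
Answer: 21870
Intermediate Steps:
w = 1 (w = -2*(-½) = 1)
t(z, V) = 6/(1 + V) (t(z, V) = (0 + 6)/(V + 1) = 6/(1 + V))
r(u) = -243 (r(u) = -3*(5 + 4)² = -3*9² = -3*81 = -243)
(-10*9)*r(t(-2, 0)) = -10*9*(-243) = -90*(-243) = 21870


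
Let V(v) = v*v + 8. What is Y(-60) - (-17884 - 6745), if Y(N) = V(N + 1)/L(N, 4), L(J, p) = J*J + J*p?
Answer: 27585643/1120 ≈ 24630.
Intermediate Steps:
V(v) = 8 + v² (V(v) = v² + 8 = 8 + v²)
L(J, p) = J² + J*p
Y(N) = (8 + (1 + N)²)/(N*(4 + N)) (Y(N) = (8 + (N + 1)²)/((N*(N + 4))) = (8 + (1 + N)²)/((N*(4 + N))) = (8 + (1 + N)²)*(1/(N*(4 + N))) = (8 + (1 + N)²)/(N*(4 + N)))
Y(-60) - (-17884 - 6745) = (8 + (1 - 60)²)/((-60)*(4 - 60)) - (-17884 - 6745) = -1/60*(8 + (-59)²)/(-56) - 1*(-24629) = -1/60*(-1/56)*(8 + 3481) + 24629 = -1/60*(-1/56)*3489 + 24629 = 1163/1120 + 24629 = 27585643/1120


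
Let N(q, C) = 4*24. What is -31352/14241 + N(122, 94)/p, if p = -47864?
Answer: -187749908/85203903 ≈ -2.2035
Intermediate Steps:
N(q, C) = 96
-31352/14241 + N(122, 94)/p = -31352/14241 + 96/(-47864) = -31352*1/14241 + 96*(-1/47864) = -31352/14241 - 12/5983 = -187749908/85203903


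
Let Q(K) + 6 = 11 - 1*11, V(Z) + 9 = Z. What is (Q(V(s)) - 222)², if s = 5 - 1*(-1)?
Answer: 51984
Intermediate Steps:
s = 6 (s = 5 + 1 = 6)
V(Z) = -9 + Z
Q(K) = -6 (Q(K) = -6 + (11 - 1*11) = -6 + (11 - 11) = -6 + 0 = -6)
(Q(V(s)) - 222)² = (-6 - 222)² = (-228)² = 51984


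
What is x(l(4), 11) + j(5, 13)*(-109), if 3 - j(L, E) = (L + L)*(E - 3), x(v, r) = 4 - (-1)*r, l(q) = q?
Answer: 10588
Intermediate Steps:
x(v, r) = 4 + r
j(L, E) = 3 - 2*L*(-3 + E) (j(L, E) = 3 - (L + L)*(E - 3) = 3 - 2*L*(-3 + E))
x(l(4), 11) + j(5, 13)*(-109) = (4 + 11) + (3 + 6*5 - 2*13*5)*(-109) = 15 + (3 + 30 - 130)*(-109) = 15 - 97*(-109) = 15 + 10573 = 10588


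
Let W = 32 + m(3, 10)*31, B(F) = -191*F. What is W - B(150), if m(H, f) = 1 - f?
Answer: 28403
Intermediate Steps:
W = -247 (W = 32 + (1 - 1*10)*31 = 32 + (1 - 10)*31 = 32 - 9*31 = 32 - 279 = -247)
W - B(150) = -247 - (-191)*150 = -247 - 1*(-28650) = -247 + 28650 = 28403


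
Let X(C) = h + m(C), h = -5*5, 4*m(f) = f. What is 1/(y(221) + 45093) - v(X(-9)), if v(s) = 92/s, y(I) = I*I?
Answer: 34567821/10238806 ≈ 3.3762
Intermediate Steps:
m(f) = f/4
h = -25
y(I) = I²
X(C) = -25 + C/4
1/(y(221) + 45093) - v(X(-9)) = 1/(221² + 45093) - 92/(-25 + (¼)*(-9)) = 1/(48841 + 45093) - 92/(-25 - 9/4) = 1/93934 - 92/(-109/4) = 1/93934 - 92*(-4)/109 = 1/93934 - 1*(-368/109) = 1/93934 + 368/109 = 34567821/10238806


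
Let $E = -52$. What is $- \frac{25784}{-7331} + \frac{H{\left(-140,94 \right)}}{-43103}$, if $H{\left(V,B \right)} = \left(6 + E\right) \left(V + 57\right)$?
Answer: $\frac{1083377994}{315988093} \approx 3.4285$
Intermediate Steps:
$H{\left(V,B \right)} = -2622 - 46 V$ ($H{\left(V,B \right)} = \left(6 - 52\right) \left(V + 57\right) = - 46 \left(57 + V\right) = -2622 - 46 V$)
$- \frac{25784}{-7331} + \frac{H{\left(-140,94 \right)}}{-43103} = - \frac{25784}{-7331} + \frac{-2622 - -6440}{-43103} = \left(-25784\right) \left(- \frac{1}{7331}\right) + \left(-2622 + 6440\right) \left(- \frac{1}{43103}\right) = \frac{25784}{7331} + 3818 \left(- \frac{1}{43103}\right) = \frac{25784}{7331} - \frac{3818}{43103} = \frac{1083377994}{315988093}$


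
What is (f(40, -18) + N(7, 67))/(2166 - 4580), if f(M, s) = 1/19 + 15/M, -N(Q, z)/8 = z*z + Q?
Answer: 77001/5168 ≈ 14.900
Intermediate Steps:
N(Q, z) = -8*Q - 8*z**2 (N(Q, z) = -8*(z*z + Q) = -8*(z**2 + Q) = -8*(Q + z**2) = -8*Q - 8*z**2)
f(M, s) = 1/19 + 15/M (f(M, s) = 1*(1/19) + 15/M = 1/19 + 15/M)
(f(40, -18) + N(7, 67))/(2166 - 4580) = ((1/19)*(285 + 40)/40 + (-8*7 - 8*67**2))/(2166 - 4580) = ((1/19)*(1/40)*325 + (-56 - 8*4489))/(-2414) = (65/152 + (-56 - 35912))*(-1/2414) = (65/152 - 35968)*(-1/2414) = -5467071/152*(-1/2414) = 77001/5168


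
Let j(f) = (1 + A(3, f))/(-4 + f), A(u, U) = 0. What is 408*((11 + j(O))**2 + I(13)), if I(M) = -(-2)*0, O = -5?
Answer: 1306144/27 ≈ 48376.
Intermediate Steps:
j(f) = 1/(-4 + f) (j(f) = (1 + 0)/(-4 + f) = 1/(-4 + f))
I(M) = 0 (I(M) = -1*0 = 0)
408*((11 + j(O))**2 + I(13)) = 408*((11 + 1/(-4 - 5))**2 + 0) = 408*((11 + 1/(-9))**2 + 0) = 408*((11 - 1/9)**2 + 0) = 408*((98/9)**2 + 0) = 408*(9604/81 + 0) = 408*(9604/81) = 1306144/27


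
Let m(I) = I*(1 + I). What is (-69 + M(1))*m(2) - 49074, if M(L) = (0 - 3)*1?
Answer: -49506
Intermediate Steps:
M(L) = -3 (M(L) = -3*1 = -3)
(-69 + M(1))*m(2) - 49074 = (-69 - 3)*(2*(1 + 2)) - 49074 = -144*3 - 49074 = -72*6 - 49074 = -432 - 49074 = -49506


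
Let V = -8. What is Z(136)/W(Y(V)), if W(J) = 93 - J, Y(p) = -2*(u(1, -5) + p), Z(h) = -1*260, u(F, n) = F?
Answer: -260/79 ≈ -3.2911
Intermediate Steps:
Z(h) = -260
Y(p) = -2 - 2*p (Y(p) = -2*(1 + p) = -2 - 2*p)
Z(136)/W(Y(V)) = -260/(93 - (-2 - 2*(-8))) = -260/(93 - (-2 + 16)) = -260/(93 - 1*14) = -260/(93 - 14) = -260/79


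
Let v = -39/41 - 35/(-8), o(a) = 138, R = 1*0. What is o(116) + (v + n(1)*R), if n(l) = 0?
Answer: 46387/328 ≈ 141.42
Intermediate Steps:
R = 0
v = 1123/328 (v = -39*1/41 - 35*(-⅛) = -39/41 + 35/8 = 1123/328 ≈ 3.4238)
o(116) + (v + n(1)*R) = 138 + (1123/328 + 0*0) = 138 + (1123/328 + 0) = 138 + 1123/328 = 46387/328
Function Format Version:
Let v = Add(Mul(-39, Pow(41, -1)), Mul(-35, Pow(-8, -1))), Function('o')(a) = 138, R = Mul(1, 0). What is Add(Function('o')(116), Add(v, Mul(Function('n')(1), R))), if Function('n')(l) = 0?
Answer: Rational(46387, 328) ≈ 141.42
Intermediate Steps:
R = 0
v = Rational(1123, 328) (v = Add(Mul(-39, Rational(1, 41)), Mul(-35, Rational(-1, 8))) = Add(Rational(-39, 41), Rational(35, 8)) = Rational(1123, 328) ≈ 3.4238)
Add(Function('o')(116), Add(v, Mul(Function('n')(1), R))) = Add(138, Add(Rational(1123, 328), Mul(0, 0))) = Add(138, Add(Rational(1123, 328), 0)) = Add(138, Rational(1123, 328)) = Rational(46387, 328)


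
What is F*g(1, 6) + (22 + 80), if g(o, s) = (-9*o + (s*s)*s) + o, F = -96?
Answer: -19866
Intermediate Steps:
g(o, s) = s³ - 8*o (g(o, s) = (-9*o + s²*s) + o = (-9*o + s³) + o = (s³ - 9*o) + o = s³ - 8*o)
F*g(1, 6) + (22 + 80) = -96*(6³ - 8*1) + (22 + 80) = -96*(216 - 8) + 102 = -96*208 + 102 = -19968 + 102 = -19866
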